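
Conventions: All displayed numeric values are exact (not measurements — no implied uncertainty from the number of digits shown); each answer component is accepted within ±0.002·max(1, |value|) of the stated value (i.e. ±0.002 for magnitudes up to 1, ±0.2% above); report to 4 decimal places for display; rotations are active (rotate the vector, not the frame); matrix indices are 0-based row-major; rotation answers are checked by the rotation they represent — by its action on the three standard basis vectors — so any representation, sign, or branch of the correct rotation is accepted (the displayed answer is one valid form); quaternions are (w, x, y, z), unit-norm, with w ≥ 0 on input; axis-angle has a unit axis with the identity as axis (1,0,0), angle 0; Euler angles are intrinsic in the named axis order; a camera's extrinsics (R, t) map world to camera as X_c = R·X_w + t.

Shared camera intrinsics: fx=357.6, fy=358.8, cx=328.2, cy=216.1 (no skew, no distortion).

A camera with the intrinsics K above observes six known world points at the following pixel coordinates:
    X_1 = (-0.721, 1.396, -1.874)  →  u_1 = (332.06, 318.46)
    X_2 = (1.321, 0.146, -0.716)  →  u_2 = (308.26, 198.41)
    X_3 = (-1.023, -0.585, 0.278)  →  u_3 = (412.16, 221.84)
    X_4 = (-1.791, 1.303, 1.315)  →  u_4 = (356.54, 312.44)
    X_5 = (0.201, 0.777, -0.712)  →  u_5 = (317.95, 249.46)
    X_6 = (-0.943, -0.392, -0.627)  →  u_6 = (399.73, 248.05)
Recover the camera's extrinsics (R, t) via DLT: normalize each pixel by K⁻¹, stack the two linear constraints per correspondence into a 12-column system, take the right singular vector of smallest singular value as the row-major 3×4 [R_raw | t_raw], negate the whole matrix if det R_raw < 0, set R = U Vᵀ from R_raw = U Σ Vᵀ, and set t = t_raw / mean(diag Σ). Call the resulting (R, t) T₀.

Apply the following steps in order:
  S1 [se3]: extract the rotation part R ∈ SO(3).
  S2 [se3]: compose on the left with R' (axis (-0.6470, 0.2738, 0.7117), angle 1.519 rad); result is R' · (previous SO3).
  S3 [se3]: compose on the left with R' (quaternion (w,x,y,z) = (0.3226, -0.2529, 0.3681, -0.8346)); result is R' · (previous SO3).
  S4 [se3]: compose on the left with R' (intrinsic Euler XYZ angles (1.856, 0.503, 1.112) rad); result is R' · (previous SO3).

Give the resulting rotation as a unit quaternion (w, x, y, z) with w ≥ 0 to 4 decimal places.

rotation (quat) = (0.3230, 0.9333, -0.1543, 0.0277)

source (pnp_recover): camera pose = R=[-0.6365 -0.7565 -0.1499; -0.6124 0.6140 -0.4980; 0.4688 -0.2252 -0.8541], t=(0.4000, -0.0300, 6.7714)
after S1 (rot_of_se3): [-0.6365 -0.7565 -0.1499; -0.6124 0.6140 -0.4980; 0.4688 -0.2252 -0.8541]
after S2 (compose_so3): [0.1760 -0.8421 0.5097; -0.0312 -0.5223 -0.8522; 0.9839 0.1341 -0.1182]
after S3 (compose_so3): [0.5211 0.4636 -0.7166; -0.5553 0.8218 0.1279; 0.6482 0.3313 0.6857]
after S4 (compose_so3): [0.9508 -0.3059 -0.0480; -0.2702 -0.7437 -0.6115; 0.1514 0.5944 -0.7898]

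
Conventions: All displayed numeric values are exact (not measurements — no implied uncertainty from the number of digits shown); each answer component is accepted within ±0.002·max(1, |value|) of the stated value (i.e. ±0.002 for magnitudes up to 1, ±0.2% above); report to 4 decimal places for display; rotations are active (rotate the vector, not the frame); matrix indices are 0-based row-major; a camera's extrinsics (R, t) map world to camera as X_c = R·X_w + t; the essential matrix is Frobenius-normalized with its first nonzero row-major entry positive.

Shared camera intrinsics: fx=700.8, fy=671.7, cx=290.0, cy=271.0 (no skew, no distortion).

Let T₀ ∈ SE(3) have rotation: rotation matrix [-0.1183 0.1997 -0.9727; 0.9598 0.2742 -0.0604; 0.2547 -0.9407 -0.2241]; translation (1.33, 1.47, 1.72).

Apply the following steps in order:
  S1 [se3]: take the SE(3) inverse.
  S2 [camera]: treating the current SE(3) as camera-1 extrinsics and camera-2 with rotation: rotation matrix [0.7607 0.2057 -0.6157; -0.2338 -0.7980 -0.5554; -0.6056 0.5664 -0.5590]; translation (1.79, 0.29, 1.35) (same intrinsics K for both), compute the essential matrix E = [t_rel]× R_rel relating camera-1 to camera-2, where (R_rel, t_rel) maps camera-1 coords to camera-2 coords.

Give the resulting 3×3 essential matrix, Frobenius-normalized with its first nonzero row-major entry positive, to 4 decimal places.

after S1 (invert_se3): R=[-0.1183 0.9598 0.2547; 0.1997 0.2742 -0.9407; -0.9727 -0.0604 -0.2241], t=(-1.6916, 0.9493, 1.7679)
after S2 (essential): [0.1536 0.3094 0.3843; 0.2331 0.1931 0.3886; 0.4497 -0.5235 0.1186]

matrix = [0.1536 0.3094 0.3843; 0.2331 0.1931 0.3886; 0.4497 -0.5235 0.1186]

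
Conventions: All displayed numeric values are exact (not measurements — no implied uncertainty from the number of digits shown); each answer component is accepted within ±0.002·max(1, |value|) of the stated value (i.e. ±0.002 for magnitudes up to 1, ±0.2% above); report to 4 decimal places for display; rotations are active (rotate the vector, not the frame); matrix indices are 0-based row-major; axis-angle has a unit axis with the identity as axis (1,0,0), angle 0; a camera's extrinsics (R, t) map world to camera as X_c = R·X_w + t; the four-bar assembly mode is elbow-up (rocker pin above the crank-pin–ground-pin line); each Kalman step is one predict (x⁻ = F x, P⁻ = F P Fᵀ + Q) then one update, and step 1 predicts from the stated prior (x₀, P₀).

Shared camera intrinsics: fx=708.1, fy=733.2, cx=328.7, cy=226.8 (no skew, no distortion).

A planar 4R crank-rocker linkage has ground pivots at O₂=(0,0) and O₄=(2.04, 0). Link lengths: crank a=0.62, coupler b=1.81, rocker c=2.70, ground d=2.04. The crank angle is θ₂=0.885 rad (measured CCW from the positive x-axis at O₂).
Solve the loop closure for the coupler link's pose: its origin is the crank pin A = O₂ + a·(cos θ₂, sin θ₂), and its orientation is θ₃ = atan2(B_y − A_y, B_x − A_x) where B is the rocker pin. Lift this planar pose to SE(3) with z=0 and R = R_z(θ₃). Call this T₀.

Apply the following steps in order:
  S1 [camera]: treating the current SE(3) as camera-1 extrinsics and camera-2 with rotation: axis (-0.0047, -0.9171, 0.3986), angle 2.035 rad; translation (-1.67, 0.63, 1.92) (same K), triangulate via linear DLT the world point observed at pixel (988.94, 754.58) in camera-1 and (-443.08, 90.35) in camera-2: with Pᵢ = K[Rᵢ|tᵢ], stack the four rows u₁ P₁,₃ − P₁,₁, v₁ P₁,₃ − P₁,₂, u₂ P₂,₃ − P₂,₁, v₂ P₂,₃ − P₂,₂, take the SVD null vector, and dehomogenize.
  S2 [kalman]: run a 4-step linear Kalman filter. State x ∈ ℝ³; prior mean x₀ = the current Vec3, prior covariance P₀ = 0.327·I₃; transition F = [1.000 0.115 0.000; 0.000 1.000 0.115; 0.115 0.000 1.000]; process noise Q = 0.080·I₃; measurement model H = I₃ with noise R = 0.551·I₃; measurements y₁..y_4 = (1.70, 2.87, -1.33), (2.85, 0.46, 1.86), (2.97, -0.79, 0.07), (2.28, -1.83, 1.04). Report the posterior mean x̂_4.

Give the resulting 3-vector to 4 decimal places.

result = (2.1499, -0.3102, 0.9785)

source (fourbar_fk): coupler pose = R=[0.1101 -0.9939 0.0000; 0.9939 0.1101 0.0000; 0.0000 0.0000 1.0000], t=(0.3926, 0.4798, 0.0000)
after S1 (triangulate): (0.5655, -0.7872, 1.3270)
after S2 (kf_track): (2.1499, -0.3102, 0.9785)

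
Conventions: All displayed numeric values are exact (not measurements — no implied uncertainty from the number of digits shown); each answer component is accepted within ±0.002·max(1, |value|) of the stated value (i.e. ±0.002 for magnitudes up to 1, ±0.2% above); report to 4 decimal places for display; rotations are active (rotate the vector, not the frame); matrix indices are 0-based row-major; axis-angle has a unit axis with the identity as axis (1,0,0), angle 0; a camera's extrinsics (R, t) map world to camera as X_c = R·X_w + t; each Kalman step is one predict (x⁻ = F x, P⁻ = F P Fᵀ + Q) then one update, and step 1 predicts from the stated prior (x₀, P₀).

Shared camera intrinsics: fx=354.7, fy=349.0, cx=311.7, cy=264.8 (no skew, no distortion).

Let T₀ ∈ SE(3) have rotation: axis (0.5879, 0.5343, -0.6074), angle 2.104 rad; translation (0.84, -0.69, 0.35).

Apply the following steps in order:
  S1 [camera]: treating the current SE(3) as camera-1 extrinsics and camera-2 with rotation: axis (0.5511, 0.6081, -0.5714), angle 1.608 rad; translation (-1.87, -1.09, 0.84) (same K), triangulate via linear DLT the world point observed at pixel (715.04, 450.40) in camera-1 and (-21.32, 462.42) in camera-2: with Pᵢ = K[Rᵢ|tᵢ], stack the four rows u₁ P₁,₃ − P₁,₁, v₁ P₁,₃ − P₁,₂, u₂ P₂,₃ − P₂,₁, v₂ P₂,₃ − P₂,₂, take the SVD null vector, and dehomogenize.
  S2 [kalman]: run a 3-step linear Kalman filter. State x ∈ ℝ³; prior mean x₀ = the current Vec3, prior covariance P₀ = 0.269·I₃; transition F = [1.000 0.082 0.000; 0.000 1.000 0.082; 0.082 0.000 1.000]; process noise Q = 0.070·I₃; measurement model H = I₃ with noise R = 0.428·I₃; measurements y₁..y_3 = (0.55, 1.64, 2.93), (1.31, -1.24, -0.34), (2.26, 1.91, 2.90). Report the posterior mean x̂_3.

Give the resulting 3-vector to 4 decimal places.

after S1 (triangulate): (-1.4512, 1.0307, -1.6299)
after S2 (kf_track): (1.0574, 1.0345, 1.1447)

result = (1.0574, 1.0345, 1.1447)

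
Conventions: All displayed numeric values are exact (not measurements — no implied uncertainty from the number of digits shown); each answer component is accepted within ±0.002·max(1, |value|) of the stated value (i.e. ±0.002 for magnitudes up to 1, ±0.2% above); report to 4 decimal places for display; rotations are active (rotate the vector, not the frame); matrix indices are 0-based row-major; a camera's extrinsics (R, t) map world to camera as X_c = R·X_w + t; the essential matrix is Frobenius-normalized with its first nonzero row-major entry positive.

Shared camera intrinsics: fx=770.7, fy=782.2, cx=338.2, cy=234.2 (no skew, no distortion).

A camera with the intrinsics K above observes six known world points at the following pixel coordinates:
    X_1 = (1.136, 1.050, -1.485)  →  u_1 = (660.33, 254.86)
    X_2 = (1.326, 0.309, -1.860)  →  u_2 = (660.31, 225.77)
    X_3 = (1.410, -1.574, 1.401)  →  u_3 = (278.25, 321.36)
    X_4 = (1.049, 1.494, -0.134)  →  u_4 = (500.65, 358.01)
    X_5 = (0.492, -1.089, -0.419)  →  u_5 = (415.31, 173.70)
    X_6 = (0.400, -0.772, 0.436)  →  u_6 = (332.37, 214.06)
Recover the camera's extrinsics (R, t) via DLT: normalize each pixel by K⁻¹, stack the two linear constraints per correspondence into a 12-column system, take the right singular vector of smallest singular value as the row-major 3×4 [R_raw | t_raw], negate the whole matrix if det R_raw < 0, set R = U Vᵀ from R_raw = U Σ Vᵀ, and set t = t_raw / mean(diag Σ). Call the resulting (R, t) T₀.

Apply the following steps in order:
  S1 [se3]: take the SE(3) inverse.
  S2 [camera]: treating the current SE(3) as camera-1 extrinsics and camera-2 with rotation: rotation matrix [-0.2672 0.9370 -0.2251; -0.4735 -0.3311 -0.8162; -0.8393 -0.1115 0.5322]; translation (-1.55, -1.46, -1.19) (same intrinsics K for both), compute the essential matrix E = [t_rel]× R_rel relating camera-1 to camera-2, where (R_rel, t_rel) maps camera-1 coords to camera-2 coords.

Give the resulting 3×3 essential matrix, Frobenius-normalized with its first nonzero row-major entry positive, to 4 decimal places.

matrix = [0.2915 0.2831 -0.4770; 0.0180 -0.1360 0.3440; 0.6158 0.0627 0.2949]

source (pnp_recover): camera pose = R=[0.4095 0.1319 -0.9027; 0.8581 0.2805 0.4302; 0.3100 -0.9507 0.0017], t=(0.2799, -0.4900, 5.9700)
after S1 (invert_se3): R=[0.4095 0.8581 0.3100; 0.1319 0.2805 -0.9507; -0.9027 0.4302 0.0017], t=(-1.5446, 5.7765, 0.4534)
after S2 (essential): [0.2915 0.2831 -0.4770; 0.0180 -0.1360 0.3440; 0.6158 0.0627 0.2949]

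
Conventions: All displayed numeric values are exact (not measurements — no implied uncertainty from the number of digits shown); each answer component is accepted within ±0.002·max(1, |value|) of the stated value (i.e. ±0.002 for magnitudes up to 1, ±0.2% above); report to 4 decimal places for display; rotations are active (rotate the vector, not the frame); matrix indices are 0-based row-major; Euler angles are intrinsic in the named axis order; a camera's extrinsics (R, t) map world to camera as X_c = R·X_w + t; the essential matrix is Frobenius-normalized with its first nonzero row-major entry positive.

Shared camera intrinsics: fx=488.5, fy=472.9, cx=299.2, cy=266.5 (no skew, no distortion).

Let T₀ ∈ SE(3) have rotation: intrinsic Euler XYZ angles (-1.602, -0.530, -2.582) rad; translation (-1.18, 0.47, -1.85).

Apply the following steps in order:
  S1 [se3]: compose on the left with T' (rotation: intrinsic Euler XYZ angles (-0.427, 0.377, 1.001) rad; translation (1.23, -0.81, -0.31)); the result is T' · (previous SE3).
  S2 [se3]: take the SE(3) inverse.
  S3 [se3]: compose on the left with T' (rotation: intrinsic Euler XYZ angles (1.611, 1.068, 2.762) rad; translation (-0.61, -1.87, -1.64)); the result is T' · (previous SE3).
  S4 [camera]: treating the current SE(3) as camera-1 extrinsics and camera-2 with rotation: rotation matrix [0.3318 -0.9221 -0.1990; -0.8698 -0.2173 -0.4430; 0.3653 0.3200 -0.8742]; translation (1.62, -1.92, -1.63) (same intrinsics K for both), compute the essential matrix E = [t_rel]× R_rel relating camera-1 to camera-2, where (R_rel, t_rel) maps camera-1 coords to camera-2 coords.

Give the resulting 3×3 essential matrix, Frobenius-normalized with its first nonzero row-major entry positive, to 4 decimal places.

matrix = [0.0169 -0.1470 0.0359; -0.0628 0.6691 -0.1587; -0.6683 -0.1115 -0.2025]

after S1 (compose_se3): R=[0.1558 0.3078 -0.9386; -0.5458 0.8188 0.1779; 0.8233 0.4846 0.2955], t=(-0.4109, -2.0386, -1.2233)
after S2 (invert_se3): R=[0.1558 -0.5458 0.8233; 0.3078 0.8188 0.4846; -0.9386 0.1779 0.2955], t=(-0.0415, 2.3884, 0.3386)
after S3 (compose_se3): R=[-0.9471 0.2540 -0.1961; 0.2346 0.1312 -0.9632; -0.2189 -0.9583 -0.1839], t=(-0.7212, -2.6844, -3.9083)
after S4 (essential): [0.0169 -0.1470 0.0359; -0.0628 0.6691 -0.1587; -0.6683 -0.1115 -0.2025]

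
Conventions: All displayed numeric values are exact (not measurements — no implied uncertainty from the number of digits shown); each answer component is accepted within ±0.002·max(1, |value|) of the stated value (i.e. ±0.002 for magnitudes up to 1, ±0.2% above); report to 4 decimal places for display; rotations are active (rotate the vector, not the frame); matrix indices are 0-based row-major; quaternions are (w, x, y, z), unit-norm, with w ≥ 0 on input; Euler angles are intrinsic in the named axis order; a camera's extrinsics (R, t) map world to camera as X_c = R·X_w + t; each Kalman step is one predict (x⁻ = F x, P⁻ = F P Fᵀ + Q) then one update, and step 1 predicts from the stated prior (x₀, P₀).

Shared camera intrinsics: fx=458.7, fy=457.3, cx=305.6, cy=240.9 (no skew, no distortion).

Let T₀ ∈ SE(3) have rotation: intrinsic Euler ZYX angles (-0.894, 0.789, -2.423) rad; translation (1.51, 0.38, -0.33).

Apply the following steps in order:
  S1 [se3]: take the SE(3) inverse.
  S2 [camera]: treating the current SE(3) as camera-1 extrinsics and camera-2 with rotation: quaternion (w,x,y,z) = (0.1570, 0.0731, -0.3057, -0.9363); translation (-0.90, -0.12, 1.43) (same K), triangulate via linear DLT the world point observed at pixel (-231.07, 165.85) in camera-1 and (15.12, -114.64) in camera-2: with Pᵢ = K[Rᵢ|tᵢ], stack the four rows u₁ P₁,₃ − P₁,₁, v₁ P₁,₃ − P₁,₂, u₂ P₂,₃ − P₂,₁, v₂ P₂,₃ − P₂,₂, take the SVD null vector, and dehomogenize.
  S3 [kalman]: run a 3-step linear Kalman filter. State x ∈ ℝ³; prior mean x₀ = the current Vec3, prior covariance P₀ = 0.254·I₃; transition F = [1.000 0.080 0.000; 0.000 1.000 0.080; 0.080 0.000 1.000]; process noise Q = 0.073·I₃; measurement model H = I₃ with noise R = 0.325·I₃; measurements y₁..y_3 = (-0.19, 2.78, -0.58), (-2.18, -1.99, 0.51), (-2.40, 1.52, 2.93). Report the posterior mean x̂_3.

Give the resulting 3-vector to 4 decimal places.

result = (-1.1541, 0.8991, 1.1023)

after S1 (invert_se3): R=[0.4413 -0.5493 -0.7096; -0.8794 -0.1072 -0.4638; 0.1787 0.8287 -0.5303], t=(-0.6918, 1.2156, -0.7597)
after S2 (triangulate): (1.3036, 1.9701, 0.0716)
after S3 (kf_track): (-1.1541, 0.8991, 1.1023)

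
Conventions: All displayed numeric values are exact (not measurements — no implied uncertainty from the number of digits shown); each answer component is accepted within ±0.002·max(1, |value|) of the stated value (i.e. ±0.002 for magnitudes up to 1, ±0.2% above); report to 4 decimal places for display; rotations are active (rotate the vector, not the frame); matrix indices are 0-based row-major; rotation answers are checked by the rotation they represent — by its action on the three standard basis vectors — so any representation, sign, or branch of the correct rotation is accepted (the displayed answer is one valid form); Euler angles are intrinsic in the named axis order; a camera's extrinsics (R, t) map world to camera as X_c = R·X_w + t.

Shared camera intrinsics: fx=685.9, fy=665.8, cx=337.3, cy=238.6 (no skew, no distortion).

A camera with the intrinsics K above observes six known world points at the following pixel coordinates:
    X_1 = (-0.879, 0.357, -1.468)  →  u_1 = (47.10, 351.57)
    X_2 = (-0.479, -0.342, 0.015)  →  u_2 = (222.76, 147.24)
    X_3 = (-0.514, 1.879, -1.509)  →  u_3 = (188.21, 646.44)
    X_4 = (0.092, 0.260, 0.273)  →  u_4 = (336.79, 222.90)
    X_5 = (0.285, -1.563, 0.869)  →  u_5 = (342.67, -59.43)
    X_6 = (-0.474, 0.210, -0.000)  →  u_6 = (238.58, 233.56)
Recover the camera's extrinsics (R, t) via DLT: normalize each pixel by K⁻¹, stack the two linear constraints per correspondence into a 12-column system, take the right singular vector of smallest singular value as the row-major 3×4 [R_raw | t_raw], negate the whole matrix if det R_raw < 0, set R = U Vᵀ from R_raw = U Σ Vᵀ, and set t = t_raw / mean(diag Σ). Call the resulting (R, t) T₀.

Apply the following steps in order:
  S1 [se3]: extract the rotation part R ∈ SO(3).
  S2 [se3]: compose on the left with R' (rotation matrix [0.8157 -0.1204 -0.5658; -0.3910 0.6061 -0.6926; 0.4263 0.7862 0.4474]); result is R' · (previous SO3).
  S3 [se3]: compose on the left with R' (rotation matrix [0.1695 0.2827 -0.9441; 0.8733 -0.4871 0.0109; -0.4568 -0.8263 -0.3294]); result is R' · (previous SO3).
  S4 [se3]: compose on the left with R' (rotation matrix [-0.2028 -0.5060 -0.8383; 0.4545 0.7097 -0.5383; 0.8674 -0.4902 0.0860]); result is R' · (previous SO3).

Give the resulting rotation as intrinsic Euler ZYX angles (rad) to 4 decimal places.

source (pnp_recover): camera pose = R=[0.9725 0.1420 0.1846; -0.0951 0.9657 -0.2418; -0.2126 0.2176 0.9526], t=(-0.1800, -0.2800, 4.0994)
after S1 (rot_of_se3): [0.9725 0.1420 0.1846; -0.0951 0.9657 -0.2418; -0.2126 0.2176 0.9526]
after S2 (compose_so3): [0.9250 -0.1235 -0.3593; -0.2907 0.3791 -0.8785; 0.2447 0.9171 0.3148]
after S3 (compose_so3): [-0.1564 -0.7796 -0.6064; 0.9520 -0.2825 0.1176; -0.2630 -0.5589 0.7864]
after S4 (compose_so3): [-0.2295 0.7697 -0.5958; 0.7461 -0.2539 -0.6155; -0.6250 -0.5858 -0.5160]

rotation (euler_zyx) = (1.8692, 0.6751, -2.2929)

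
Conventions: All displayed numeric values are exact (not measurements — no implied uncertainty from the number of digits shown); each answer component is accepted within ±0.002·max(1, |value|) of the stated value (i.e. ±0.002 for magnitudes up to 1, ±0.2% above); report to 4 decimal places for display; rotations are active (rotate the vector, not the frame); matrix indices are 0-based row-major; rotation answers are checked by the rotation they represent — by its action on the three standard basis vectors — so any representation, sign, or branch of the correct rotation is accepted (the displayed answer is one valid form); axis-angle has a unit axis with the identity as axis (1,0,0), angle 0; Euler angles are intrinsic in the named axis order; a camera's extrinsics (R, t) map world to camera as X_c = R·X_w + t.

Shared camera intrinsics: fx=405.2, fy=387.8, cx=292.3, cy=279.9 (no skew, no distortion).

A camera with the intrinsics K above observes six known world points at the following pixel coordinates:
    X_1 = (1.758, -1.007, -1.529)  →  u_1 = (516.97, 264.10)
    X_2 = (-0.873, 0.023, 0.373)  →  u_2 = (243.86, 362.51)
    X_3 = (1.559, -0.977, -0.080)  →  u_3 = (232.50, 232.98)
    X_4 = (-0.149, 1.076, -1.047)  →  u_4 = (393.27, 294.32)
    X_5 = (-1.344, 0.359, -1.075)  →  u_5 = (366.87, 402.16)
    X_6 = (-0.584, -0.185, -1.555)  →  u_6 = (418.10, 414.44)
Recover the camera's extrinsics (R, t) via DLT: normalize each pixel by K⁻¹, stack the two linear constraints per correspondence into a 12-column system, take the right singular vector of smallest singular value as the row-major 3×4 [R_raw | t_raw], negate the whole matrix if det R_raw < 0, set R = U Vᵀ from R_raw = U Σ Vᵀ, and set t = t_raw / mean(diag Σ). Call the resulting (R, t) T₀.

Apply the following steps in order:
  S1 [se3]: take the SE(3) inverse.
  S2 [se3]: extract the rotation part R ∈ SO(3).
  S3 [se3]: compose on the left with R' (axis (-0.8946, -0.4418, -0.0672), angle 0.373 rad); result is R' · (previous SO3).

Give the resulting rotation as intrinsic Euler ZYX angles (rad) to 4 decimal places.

rotation (euler_zyx) = (0.0397, 1.3540, -2.1811)

source (pnp_recover): camera pose = R=[0.0508 0.3355 -0.9407; -0.7970 -0.5540 -0.2406; -0.6019 0.7619 0.2393], t=(-0.1699, 0.4000, 4.0297)
after S1 (invert_se3): R=[0.0508 -0.7970 -0.6019; 0.3355 -0.5540 0.7619; -0.9407 -0.2406 0.2393], t=(2.7528, -2.7916, -1.0278)
after S2 (rot_of_se3): [0.0508 -0.7970 -0.6019; 0.3355 -0.5540 0.7619; -0.9407 -0.2406 0.2393]
after S3 (compose_so3): [0.2150 -0.7769 -0.5918; 0.0085 -0.6044 0.7966; -0.9766 -0.1763 -0.1233]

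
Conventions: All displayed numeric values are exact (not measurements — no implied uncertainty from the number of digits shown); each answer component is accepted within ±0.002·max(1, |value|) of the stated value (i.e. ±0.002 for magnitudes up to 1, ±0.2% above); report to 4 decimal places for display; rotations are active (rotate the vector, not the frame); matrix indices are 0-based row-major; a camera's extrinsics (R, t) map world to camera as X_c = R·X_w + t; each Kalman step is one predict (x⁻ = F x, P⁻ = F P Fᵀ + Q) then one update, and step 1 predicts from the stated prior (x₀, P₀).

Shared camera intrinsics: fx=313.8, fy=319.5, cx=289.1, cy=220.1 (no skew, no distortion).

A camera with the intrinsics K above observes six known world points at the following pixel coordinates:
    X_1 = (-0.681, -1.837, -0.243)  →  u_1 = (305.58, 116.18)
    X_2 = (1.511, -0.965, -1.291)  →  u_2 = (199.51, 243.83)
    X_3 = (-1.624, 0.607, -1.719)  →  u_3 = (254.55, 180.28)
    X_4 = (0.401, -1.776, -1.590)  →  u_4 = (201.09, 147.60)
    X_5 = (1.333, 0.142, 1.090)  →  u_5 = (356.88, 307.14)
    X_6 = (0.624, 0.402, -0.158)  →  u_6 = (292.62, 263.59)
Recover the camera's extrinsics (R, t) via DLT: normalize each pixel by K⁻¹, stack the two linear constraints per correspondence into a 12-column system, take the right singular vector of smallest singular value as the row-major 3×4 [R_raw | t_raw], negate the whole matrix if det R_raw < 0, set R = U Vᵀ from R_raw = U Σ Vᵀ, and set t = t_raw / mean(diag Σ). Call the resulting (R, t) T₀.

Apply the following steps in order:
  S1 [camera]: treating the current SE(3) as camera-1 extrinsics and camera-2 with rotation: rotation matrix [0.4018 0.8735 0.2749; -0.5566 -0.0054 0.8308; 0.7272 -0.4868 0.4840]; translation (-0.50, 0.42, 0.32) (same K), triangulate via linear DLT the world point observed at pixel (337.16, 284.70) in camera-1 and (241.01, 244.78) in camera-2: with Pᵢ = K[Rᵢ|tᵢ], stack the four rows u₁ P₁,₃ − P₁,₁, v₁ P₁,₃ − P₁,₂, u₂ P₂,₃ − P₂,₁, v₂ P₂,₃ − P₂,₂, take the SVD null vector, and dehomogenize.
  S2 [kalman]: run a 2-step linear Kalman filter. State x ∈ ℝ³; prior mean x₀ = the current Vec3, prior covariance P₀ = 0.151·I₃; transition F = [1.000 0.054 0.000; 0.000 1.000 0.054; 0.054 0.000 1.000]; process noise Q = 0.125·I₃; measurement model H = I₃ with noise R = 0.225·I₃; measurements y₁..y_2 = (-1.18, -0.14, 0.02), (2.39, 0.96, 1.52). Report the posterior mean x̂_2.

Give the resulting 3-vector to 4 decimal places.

result = (1.2780, 0.3436, 1.0013)

source (pnp_recover): camera pose = R=[-0.2582 0.0244 0.9658; 0.7255 0.6651 0.1771; -0.6380 0.7464 -0.1894], t=(0.3699, 0.1100, 5.9597)
after S1 (triangulate): (1.5482, -0.7481, 0.7278)
after S2 (kf_track): (1.2780, 0.3436, 1.0013)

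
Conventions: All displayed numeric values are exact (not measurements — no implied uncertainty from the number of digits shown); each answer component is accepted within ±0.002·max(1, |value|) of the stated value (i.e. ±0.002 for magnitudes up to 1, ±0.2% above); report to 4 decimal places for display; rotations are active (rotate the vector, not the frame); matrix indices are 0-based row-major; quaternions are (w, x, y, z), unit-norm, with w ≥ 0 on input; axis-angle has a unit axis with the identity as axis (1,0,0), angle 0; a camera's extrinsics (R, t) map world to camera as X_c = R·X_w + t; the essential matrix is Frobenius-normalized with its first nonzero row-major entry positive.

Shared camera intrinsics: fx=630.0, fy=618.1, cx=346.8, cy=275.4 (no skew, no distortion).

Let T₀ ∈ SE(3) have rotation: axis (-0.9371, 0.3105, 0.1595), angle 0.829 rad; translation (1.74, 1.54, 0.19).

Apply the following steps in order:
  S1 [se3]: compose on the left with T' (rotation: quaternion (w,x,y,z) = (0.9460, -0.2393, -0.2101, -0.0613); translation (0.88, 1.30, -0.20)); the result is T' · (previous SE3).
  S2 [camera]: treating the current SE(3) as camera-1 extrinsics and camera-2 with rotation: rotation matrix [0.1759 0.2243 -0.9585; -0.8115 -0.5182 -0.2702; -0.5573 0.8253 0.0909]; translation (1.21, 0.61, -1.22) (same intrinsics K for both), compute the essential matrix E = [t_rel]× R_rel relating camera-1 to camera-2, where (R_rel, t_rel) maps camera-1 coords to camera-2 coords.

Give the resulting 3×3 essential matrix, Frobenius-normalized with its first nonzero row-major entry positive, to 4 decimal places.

matrix = [0.3574 -0.1623 0.4043; -0.1281 0.0209 -0.4438; 0.4761 -0.3288 -0.3660]

after S1 (compose_se3): R=[0.9756 0.2098 0.0645; -0.1272 0.3010 0.9451; 0.1789 -0.9303 0.3203], t=(2.7168, 2.7161, 0.0366)
after S2 (essential): [0.3574 -0.1623 0.4043; -0.1281 0.0209 -0.4438; 0.4761 -0.3288 -0.3660]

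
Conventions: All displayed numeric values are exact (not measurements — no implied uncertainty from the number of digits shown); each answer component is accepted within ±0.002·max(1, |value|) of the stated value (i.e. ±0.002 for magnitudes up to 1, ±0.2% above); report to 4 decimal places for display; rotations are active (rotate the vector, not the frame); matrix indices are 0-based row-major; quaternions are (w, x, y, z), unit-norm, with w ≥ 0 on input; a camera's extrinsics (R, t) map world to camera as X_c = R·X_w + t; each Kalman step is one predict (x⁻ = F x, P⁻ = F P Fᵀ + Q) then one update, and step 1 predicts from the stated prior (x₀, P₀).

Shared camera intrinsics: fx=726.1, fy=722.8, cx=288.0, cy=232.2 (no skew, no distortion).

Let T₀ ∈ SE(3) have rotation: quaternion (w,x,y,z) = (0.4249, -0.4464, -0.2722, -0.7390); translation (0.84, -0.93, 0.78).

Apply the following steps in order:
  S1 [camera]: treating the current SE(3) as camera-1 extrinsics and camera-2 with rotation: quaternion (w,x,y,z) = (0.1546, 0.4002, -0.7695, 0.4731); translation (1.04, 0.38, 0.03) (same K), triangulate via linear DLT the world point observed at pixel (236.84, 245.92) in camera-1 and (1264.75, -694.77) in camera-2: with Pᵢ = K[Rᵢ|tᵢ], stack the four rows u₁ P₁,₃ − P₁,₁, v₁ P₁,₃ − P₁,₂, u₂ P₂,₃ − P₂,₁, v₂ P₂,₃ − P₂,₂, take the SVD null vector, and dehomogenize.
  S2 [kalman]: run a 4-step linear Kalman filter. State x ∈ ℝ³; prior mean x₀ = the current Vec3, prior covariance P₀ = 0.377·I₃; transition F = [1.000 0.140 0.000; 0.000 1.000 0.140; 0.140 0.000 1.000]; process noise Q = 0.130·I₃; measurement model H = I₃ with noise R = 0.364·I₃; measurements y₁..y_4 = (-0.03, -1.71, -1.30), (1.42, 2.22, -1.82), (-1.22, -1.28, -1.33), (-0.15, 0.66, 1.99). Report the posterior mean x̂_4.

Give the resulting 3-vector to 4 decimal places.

result = (-0.0754, -0.0259, 0.3146)

after S1 (triangulate): (1.2071, -1.3150, 1.0142)
after S2 (kf_track): (-0.0754, -0.0259, 0.3146)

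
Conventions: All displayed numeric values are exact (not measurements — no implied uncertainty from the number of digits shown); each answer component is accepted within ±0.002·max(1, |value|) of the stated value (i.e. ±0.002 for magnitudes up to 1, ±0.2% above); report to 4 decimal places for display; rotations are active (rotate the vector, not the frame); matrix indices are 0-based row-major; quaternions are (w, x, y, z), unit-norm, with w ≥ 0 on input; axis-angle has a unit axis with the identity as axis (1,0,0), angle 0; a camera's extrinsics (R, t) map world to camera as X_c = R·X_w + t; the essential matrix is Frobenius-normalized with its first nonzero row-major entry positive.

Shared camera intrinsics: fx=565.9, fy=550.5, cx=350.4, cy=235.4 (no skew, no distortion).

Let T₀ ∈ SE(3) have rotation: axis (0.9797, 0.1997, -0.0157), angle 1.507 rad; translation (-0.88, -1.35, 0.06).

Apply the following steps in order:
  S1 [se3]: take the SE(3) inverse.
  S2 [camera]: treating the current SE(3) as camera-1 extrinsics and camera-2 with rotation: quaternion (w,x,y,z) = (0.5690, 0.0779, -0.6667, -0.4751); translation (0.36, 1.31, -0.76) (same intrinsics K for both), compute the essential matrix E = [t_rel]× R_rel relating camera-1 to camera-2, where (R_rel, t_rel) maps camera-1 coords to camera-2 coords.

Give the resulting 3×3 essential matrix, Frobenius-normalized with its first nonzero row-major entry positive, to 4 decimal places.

matrix = [0.1645 -0.3861 0.5691; -0.0441 -0.5248 -0.3463; -0.0210 -0.2702 -0.1713]

after S1 (invert_se3): R=[0.9624 0.1675 -0.2137; 0.1988 0.1011 0.9748; 0.1849 -0.9807 0.0640], t=(1.0859, 0.2530, -1.1650)
after S2 (essential): [0.1645 -0.3861 0.5691; -0.0441 -0.5248 -0.3463; -0.0210 -0.2702 -0.1713]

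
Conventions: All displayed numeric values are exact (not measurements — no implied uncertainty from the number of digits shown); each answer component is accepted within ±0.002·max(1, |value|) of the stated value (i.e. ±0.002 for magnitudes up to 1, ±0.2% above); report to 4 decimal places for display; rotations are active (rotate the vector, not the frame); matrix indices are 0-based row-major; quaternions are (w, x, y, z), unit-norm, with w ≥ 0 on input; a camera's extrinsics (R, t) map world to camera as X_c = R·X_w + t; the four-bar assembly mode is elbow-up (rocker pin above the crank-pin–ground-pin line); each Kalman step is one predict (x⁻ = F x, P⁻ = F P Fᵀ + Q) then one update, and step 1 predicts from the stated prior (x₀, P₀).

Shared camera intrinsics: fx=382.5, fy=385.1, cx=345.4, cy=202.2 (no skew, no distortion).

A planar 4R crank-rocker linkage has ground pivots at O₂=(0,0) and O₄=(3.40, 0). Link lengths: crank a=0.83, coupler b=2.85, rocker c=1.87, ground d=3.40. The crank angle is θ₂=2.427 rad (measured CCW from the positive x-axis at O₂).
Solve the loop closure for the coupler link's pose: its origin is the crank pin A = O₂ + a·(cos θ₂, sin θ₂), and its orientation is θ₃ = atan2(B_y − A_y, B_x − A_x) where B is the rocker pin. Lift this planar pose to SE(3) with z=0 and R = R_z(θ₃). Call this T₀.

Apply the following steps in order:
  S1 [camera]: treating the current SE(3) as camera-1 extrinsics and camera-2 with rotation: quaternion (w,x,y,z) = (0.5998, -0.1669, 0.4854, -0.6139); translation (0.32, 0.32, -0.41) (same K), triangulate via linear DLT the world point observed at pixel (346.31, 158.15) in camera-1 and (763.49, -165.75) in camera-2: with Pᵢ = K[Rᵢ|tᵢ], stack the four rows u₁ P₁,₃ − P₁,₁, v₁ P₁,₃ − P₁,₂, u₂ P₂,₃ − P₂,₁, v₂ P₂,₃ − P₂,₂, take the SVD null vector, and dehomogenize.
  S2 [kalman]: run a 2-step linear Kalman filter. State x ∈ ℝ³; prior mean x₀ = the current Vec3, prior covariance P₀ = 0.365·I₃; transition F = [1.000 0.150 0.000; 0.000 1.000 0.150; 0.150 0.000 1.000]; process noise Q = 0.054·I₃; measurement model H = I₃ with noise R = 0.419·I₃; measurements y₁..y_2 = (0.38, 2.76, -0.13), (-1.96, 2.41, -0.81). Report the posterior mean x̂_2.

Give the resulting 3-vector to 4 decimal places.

source (fourbar_fk): coupler pose = R=[0.9591 -0.2830 0.0000; 0.2830 0.9591 0.0000; 0.0000 0.0000 1.0000], t=(-0.6269, 0.5439, 0.0000)
after S1 (triangulate): (0.4021, -0.8652, 1.5047)
after S2 (kf_track): (-0.4541, 1.4724, 0.1754)

result = (-0.4541, 1.4724, 0.1754)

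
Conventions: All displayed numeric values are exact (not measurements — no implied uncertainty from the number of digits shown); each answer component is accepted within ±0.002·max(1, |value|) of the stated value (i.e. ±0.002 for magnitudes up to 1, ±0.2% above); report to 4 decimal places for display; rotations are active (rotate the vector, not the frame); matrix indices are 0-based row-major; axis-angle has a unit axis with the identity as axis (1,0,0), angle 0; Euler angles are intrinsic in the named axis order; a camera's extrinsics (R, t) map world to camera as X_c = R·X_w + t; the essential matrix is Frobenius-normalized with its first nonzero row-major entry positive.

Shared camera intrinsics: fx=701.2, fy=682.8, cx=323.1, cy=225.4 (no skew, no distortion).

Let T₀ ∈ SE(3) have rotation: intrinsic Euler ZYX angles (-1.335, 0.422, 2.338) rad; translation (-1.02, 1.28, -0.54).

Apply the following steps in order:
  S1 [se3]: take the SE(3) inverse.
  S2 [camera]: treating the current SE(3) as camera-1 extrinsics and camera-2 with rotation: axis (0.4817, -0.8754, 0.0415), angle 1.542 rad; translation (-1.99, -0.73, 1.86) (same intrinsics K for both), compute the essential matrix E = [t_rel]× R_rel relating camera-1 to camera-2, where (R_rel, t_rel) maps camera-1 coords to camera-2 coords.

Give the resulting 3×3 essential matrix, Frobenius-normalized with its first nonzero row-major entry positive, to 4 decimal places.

after S1 (invert_se3): R=[0.2131 -0.8870 -0.4096; -0.6060 -0.4488 0.6567; -0.7664 0.1083 -0.6332], t=(1.1316, 0.3110, -1.2622)
after S2 (essential): [0.1514 0.0086 -0.3938; 0.1666 -0.5950 -0.2649; 0.1370 0.3754 -0.4586]

matrix = [0.1514 0.0086 -0.3938; 0.1666 -0.5950 -0.2649; 0.1370 0.3754 -0.4586]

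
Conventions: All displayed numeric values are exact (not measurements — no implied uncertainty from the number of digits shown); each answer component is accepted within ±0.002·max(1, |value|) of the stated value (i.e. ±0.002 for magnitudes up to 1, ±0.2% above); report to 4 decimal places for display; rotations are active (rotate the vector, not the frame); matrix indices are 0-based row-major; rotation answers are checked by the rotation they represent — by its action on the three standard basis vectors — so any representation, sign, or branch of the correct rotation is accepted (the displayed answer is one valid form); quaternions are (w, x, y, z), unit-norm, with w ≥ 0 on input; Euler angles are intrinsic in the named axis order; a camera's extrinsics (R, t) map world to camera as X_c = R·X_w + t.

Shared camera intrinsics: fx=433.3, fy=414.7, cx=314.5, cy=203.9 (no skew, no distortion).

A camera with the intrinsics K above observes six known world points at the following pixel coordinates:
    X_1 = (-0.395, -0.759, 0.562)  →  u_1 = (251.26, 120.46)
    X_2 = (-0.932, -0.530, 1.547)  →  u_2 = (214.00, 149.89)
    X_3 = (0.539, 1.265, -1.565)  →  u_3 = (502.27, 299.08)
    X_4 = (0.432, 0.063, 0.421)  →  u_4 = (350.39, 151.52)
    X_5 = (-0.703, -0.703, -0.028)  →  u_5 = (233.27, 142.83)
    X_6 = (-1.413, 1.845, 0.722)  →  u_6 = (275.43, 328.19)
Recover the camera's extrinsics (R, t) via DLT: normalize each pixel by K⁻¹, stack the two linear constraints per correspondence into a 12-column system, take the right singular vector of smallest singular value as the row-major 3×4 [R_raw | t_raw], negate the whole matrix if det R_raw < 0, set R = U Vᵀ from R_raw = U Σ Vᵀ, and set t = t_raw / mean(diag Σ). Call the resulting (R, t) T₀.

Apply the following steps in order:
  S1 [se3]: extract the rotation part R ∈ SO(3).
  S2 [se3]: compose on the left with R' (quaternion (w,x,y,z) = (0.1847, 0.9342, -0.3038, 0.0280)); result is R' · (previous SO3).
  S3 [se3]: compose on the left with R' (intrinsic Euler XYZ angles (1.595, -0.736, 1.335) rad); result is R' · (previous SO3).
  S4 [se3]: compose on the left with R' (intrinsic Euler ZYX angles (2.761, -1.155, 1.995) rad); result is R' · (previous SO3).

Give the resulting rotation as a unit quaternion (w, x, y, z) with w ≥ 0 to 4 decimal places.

source (pnp_recover): camera pose = R=[0.8672 0.4250 -0.2596; -0.4845 0.8406 -0.2421; 0.1153 0.3357 0.9349], t=(0.1200, -0.3701, 4.5105)
after S1 (rot_of_se3): [0.8672 0.4250 -0.2596; -0.4845 0.8406 -0.2421; 0.1153 0.3357 0.9349]
after S2 (compose_so3): [0.9788 -0.1601 -0.1274; -0.1630 -0.9865 -0.0130; -0.1236 0.0335 -0.9918]
after S3 (compose_so3): [0.3699 0.6608 0.6531; -0.1904 -0.6341 0.7494; 0.9093 -0.4016 -0.1088]
after S4 (compose_so3): [-0.3253 -0.8312 0.4509; 0.9383 -0.3428 0.0450; 0.1171 0.4378 0.8914]

rotation (quat) = (0.5530, 0.1775, 0.1509, 0.7999)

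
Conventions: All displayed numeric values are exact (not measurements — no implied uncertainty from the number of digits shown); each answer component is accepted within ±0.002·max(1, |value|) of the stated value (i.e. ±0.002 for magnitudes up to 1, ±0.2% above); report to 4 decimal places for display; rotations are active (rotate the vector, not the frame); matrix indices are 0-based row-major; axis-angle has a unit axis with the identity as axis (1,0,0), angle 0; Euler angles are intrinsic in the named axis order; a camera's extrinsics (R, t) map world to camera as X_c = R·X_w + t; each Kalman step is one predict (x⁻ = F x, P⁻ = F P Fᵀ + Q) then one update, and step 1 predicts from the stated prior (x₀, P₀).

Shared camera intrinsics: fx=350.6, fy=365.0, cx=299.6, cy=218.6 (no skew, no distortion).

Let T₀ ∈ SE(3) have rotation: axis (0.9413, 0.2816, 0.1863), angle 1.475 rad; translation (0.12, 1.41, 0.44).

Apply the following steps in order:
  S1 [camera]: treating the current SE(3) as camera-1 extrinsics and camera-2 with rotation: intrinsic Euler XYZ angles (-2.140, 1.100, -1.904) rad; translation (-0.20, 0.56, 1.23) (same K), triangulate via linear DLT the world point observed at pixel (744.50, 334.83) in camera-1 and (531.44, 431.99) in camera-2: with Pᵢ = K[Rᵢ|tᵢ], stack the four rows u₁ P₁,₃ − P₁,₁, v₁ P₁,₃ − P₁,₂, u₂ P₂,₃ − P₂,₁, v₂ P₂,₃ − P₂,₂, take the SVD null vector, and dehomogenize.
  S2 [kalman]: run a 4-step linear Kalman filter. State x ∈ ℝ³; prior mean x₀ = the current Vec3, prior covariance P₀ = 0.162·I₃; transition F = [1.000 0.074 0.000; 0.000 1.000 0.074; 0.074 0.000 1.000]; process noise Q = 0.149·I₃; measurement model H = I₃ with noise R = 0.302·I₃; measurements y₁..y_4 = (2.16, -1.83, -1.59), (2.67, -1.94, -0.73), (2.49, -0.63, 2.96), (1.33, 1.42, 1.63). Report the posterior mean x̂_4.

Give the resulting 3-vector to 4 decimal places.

after S1 (triangulate): (1.6975, 1.5831, 1.9635)
after S2 (kf_track): (1.8514, 0.3518, 1.6484)

result = (1.8514, 0.3518, 1.6484)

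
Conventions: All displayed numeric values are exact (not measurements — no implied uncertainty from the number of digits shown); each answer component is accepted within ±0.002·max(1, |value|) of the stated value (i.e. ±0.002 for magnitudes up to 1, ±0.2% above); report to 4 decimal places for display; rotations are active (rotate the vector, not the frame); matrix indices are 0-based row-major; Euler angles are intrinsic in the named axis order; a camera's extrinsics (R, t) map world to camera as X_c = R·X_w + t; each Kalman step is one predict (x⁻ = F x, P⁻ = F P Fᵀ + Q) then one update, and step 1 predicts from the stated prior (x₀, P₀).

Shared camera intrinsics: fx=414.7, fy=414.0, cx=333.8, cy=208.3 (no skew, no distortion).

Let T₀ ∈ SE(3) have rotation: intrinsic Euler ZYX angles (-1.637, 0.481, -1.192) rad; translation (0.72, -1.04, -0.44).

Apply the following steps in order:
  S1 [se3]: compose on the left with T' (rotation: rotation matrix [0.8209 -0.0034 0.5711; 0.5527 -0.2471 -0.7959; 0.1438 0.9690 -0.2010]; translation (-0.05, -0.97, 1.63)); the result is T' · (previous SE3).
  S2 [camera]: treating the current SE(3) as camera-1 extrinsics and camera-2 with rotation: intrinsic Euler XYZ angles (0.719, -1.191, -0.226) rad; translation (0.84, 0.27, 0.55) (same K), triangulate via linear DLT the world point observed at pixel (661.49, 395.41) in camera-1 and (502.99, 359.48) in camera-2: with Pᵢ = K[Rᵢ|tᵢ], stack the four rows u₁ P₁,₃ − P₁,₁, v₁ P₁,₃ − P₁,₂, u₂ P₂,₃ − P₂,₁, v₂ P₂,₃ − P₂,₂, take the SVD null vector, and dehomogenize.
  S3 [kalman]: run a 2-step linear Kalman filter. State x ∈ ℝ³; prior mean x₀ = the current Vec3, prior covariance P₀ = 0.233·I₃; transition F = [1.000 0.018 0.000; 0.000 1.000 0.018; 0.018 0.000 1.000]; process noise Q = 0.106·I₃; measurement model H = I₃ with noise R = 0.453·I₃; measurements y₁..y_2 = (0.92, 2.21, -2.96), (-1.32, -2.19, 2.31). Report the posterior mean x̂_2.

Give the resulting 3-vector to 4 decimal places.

result = (-0.2833, -0.2027, 0.3253)

after S1 (compose_se3): R=[-0.3094 -0.1455 0.9397; 0.5544 0.7753 0.3026; -0.7726 0.6146 -0.1592], t=(0.2933, 0.0351, 0.8142)
after S2 (triangulate): (-0.0159, 0.3093, 0.5163)
after S3 (kf_track): (-0.2833, -0.2027, 0.3253)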